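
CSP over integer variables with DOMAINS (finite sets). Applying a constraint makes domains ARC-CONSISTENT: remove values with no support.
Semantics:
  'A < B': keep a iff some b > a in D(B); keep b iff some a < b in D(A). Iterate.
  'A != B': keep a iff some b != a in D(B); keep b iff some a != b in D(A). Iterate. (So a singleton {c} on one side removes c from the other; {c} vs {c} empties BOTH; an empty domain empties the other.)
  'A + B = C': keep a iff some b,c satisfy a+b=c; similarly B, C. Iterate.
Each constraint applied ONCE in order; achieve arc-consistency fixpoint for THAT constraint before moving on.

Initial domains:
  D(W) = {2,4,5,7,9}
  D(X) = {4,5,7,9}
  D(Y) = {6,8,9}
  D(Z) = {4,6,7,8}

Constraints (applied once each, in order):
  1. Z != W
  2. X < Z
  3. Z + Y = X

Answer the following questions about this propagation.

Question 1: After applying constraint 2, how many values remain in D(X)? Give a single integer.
Answer: 3

Derivation:
Constraint 1 (Z != W) on D(Z)={4,6,7,8} D(W)={2,4,5,7,9}: no change
Constraint 2 (X < Z) on D(X)={4,5,7,9} D(Z)={4,6,7,8}: X {4,5,7,9}->{4,5,7}; Z {4,6,7,8}->{6,7,8}
So after constraint 2: D(X)={4,5,7}, size = 3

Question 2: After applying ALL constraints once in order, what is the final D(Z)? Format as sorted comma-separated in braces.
Answer: {}

Derivation:
Constraint 1 (Z != W) on D(Z)={4,6,7,8} D(W)={2,4,5,7,9}: no change
Constraint 2 (X < Z) on D(X)={4,5,7,9} D(Z)={4,6,7,8}: X {4,5,7,9}->{4,5,7}; Z {4,6,7,8}->{6,7,8}
Constraint 3 (Z + Y = X) on D(Z)={6,7,8} D(Y)={6,8,9} D(X)={4,5,7}: Z {6,7,8}->{}; Y {6,8,9}->{}; X {4,5,7}->{}
So after all 3 constraints: D(Z) = {}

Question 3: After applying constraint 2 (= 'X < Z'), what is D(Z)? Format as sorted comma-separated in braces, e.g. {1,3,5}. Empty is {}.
Answer: {6,7,8}

Derivation:
Constraint 1 (Z != W) on D(Z)={4,6,7,8} D(W)={2,4,5,7,9}: no change
Constraint 2 (X < Z) on D(X)={4,5,7,9} D(Z)={4,6,7,8}: X {4,5,7,9}->{4,5,7}; Z {4,6,7,8}->{6,7,8}
So after constraint 2: D(Z) = {6,7,8}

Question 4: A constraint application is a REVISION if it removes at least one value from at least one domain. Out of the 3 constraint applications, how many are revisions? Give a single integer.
Answer: 2

Derivation:
Constraint 1 (Z != W) on D(Z)={4,6,7,8} D(W)={2,4,5,7,9}: no change => not a revision
Constraint 2 (X < Z) on D(X)={4,5,7,9} D(Z)={4,6,7,8}: X {4,5,7,9}->{4,5,7}; Z {4,6,7,8}->{6,7,8} => REVISION
Constraint 3 (Z + Y = X) on D(Z)={6,7,8} D(Y)={6,8,9} D(X)={4,5,7}: Z {6,7,8}->{}; Y {6,8,9}->{}; X {4,5,7}->{} => REVISION
Total revisions = 2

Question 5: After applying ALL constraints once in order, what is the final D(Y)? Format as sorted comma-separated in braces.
Constraint 1 (Z != W) on D(Z)={4,6,7,8} D(W)={2,4,5,7,9}: no change
Constraint 2 (X < Z) on D(X)={4,5,7,9} D(Z)={4,6,7,8}: X {4,5,7,9}->{4,5,7}; Z {4,6,7,8}->{6,7,8}
Constraint 3 (Z + Y = X) on D(Z)={6,7,8} D(Y)={6,8,9} D(X)={4,5,7}: Z {6,7,8}->{}; Y {6,8,9}->{}; X {4,5,7}->{}
So after all 3 constraints: D(Y) = {}

Answer: {}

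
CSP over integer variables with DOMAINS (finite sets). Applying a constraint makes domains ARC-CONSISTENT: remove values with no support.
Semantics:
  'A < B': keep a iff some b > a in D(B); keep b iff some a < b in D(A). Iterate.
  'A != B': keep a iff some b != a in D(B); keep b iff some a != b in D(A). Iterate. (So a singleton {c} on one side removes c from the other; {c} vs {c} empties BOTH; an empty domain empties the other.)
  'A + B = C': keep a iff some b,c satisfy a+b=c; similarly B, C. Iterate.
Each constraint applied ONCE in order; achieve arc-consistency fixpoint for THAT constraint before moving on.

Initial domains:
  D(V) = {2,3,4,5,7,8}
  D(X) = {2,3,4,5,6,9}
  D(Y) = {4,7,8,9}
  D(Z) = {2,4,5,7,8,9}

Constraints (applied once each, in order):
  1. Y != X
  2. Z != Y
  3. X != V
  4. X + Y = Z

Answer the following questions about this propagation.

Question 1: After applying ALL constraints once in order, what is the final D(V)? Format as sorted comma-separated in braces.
Constraint 1 (Y != X) on D(Y)={4,7,8,9} D(X)={2,3,4,5,6,9}: no change
Constraint 2 (Z != Y) on D(Z)={2,4,5,7,8,9} D(Y)={4,7,8,9}: no change
Constraint 3 (X != V) on D(X)={2,3,4,5,6,9} D(V)={2,3,4,5,7,8}: no change
Constraint 4 (X + Y = Z) on D(X)={2,3,4,5,6,9} D(Y)={4,7,8,9} D(Z)={2,4,5,7,8,9}: X {2,3,4,5,6,9}->{2,3,4,5}; Y {4,7,8,9}->{4,7}; Z {2,4,5,7,8,9}->{7,8,9}
So after all 4 constraints: D(V) = {2,3,4,5,7,8}

Answer: {2,3,4,5,7,8}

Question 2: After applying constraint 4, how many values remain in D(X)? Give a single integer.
Answer: 4

Derivation:
Constraint 1 (Y != X) on D(Y)={4,7,8,9} D(X)={2,3,4,5,6,9}: no change
Constraint 2 (Z != Y) on D(Z)={2,4,5,7,8,9} D(Y)={4,7,8,9}: no change
Constraint 3 (X != V) on D(X)={2,3,4,5,6,9} D(V)={2,3,4,5,7,8}: no change
Constraint 4 (X + Y = Z) on D(X)={2,3,4,5,6,9} D(Y)={4,7,8,9} D(Z)={2,4,5,7,8,9}: X {2,3,4,5,6,9}->{2,3,4,5}; Y {4,7,8,9}->{4,7}; Z {2,4,5,7,8,9}->{7,8,9}
So after constraint 4: D(X)={2,3,4,5}, size = 4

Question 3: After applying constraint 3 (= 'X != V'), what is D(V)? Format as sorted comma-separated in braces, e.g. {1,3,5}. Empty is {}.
Constraint 1 (Y != X) on D(Y)={4,7,8,9} D(X)={2,3,4,5,6,9}: no change
Constraint 2 (Z != Y) on D(Z)={2,4,5,7,8,9} D(Y)={4,7,8,9}: no change
Constraint 3 (X != V) on D(X)={2,3,4,5,6,9} D(V)={2,3,4,5,7,8}: no change
So after constraint 3: D(V) = {2,3,4,5,7,8}

Answer: {2,3,4,5,7,8}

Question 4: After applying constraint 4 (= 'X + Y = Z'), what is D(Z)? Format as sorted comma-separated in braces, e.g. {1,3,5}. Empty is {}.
Constraint 1 (Y != X) on D(Y)={4,7,8,9} D(X)={2,3,4,5,6,9}: no change
Constraint 2 (Z != Y) on D(Z)={2,4,5,7,8,9} D(Y)={4,7,8,9}: no change
Constraint 3 (X != V) on D(X)={2,3,4,5,6,9} D(V)={2,3,4,5,7,8}: no change
Constraint 4 (X + Y = Z) on D(X)={2,3,4,5,6,9} D(Y)={4,7,8,9} D(Z)={2,4,5,7,8,9}: X {2,3,4,5,6,9}->{2,3,4,5}; Y {4,7,8,9}->{4,7}; Z {2,4,5,7,8,9}->{7,8,9}
So after constraint 4: D(Z) = {7,8,9}

Answer: {7,8,9}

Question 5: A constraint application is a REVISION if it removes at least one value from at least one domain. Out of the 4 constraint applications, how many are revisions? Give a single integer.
Constraint 1 (Y != X) on D(Y)={4,7,8,9} D(X)={2,3,4,5,6,9}: no change => not a revision
Constraint 2 (Z != Y) on D(Z)={2,4,5,7,8,9} D(Y)={4,7,8,9}: no change => not a revision
Constraint 3 (X != V) on D(X)={2,3,4,5,6,9} D(V)={2,3,4,5,7,8}: no change => not a revision
Constraint 4 (X + Y = Z) on D(X)={2,3,4,5,6,9} D(Y)={4,7,8,9} D(Z)={2,4,5,7,8,9}: X {2,3,4,5,6,9}->{2,3,4,5}; Y {4,7,8,9}->{4,7}; Z {2,4,5,7,8,9}->{7,8,9} => REVISION
Total revisions = 1

Answer: 1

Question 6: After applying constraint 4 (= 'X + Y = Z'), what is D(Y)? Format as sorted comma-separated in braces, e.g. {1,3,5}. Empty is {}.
Constraint 1 (Y != X) on D(Y)={4,7,8,9} D(X)={2,3,4,5,6,9}: no change
Constraint 2 (Z != Y) on D(Z)={2,4,5,7,8,9} D(Y)={4,7,8,9}: no change
Constraint 3 (X != V) on D(X)={2,3,4,5,6,9} D(V)={2,3,4,5,7,8}: no change
Constraint 4 (X + Y = Z) on D(X)={2,3,4,5,6,9} D(Y)={4,7,8,9} D(Z)={2,4,5,7,8,9}: X {2,3,4,5,6,9}->{2,3,4,5}; Y {4,7,8,9}->{4,7}; Z {2,4,5,7,8,9}->{7,8,9}
So after constraint 4: D(Y) = {4,7}

Answer: {4,7}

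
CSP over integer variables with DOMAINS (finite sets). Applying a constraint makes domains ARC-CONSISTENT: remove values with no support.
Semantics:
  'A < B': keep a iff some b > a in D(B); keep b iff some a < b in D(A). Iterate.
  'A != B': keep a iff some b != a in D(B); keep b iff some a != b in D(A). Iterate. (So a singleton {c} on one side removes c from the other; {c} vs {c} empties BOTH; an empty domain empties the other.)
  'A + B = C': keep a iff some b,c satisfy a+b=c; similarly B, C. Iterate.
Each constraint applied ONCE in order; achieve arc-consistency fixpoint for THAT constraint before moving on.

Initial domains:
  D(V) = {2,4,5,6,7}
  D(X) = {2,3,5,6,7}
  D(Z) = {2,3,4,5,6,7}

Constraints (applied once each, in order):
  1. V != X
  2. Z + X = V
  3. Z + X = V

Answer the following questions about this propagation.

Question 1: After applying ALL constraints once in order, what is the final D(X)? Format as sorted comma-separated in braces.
Answer: {2,3,5}

Derivation:
Constraint 1 (V != X) on D(V)={2,4,5,6,7} D(X)={2,3,5,6,7}: no change
Constraint 2 (Z + X = V) on D(Z)={2,3,4,5,6,7} D(X)={2,3,5,6,7} D(V)={2,4,5,6,7}: Z {2,3,4,5,6,7}->{2,3,4,5}; X {2,3,5,6,7}->{2,3,5}; V {2,4,5,6,7}->{4,5,6,7}
Constraint 3 (Z + X = V) on D(Z)={2,3,4,5} D(X)={2,3,5} D(V)={4,5,6,7}: no change
So after all 3 constraints: D(X) = {2,3,5}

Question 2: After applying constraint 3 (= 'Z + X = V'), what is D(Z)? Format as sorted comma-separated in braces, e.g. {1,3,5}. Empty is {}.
Answer: {2,3,4,5}

Derivation:
Constraint 1 (V != X) on D(V)={2,4,5,6,7} D(X)={2,3,5,6,7}: no change
Constraint 2 (Z + X = V) on D(Z)={2,3,4,5,6,7} D(X)={2,3,5,6,7} D(V)={2,4,5,6,7}: Z {2,3,4,5,6,7}->{2,3,4,5}; X {2,3,5,6,7}->{2,3,5}; V {2,4,5,6,7}->{4,5,6,7}
Constraint 3 (Z + X = V) on D(Z)={2,3,4,5} D(X)={2,3,5} D(V)={4,5,6,7}: no change
So after constraint 3: D(Z) = {2,3,4,5}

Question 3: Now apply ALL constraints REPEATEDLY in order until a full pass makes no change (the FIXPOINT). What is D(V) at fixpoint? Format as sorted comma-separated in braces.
Answer: {4,5,6,7}

Derivation:
pass 0 (initial): D(V)={2,4,5,6,7}
pass 1: V {2,4,5,6,7}->{4,5,6,7}; X {2,3,5,6,7}->{2,3,5}; Z {2,3,4,5,6,7}->{2,3,4,5}
pass 2: no change
Fixpoint after 2 passes: D(V) = {4,5,6,7}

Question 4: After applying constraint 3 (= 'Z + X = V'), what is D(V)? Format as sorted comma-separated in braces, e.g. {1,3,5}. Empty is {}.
Constraint 1 (V != X) on D(V)={2,4,5,6,7} D(X)={2,3,5,6,7}: no change
Constraint 2 (Z + X = V) on D(Z)={2,3,4,5,6,7} D(X)={2,3,5,6,7} D(V)={2,4,5,6,7}: Z {2,3,4,5,6,7}->{2,3,4,5}; X {2,3,5,6,7}->{2,3,5}; V {2,4,5,6,7}->{4,5,6,7}
Constraint 3 (Z + X = V) on D(Z)={2,3,4,5} D(X)={2,3,5} D(V)={4,5,6,7}: no change
So after constraint 3: D(V) = {4,5,6,7}

Answer: {4,5,6,7}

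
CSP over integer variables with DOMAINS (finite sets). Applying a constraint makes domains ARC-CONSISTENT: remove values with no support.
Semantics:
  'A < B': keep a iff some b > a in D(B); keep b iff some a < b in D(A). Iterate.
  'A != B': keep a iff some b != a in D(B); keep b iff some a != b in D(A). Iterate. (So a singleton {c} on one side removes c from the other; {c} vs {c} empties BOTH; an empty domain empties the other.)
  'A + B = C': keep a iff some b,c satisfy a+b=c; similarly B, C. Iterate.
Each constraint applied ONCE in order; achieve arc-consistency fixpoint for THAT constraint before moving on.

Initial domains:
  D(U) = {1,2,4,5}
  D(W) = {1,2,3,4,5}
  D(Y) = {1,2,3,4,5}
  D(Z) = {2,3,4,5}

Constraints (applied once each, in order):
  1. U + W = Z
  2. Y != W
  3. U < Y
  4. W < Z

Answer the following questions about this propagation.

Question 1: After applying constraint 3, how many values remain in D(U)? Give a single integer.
Answer: 3

Derivation:
Constraint 1 (U + W = Z) on D(U)={1,2,4,5} D(W)={1,2,3,4,5} D(Z)={2,3,4,5}: U {1,2,4,5}->{1,2,4}; W {1,2,3,4,5}->{1,2,3,4}
Constraint 2 (Y != W) on D(Y)={1,2,3,4,5} D(W)={1,2,3,4}: no change
Constraint 3 (U < Y) on D(U)={1,2,4} D(Y)={1,2,3,4,5}: Y {1,2,3,4,5}->{2,3,4,5}
So after constraint 3: D(U)={1,2,4}, size = 3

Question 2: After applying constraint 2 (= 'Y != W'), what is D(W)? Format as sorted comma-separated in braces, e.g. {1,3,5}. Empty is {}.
Constraint 1 (U + W = Z) on D(U)={1,2,4,5} D(W)={1,2,3,4,5} D(Z)={2,3,4,5}: U {1,2,4,5}->{1,2,4}; W {1,2,3,4,5}->{1,2,3,4}
Constraint 2 (Y != W) on D(Y)={1,2,3,4,5} D(W)={1,2,3,4}: no change
So after constraint 2: D(W) = {1,2,3,4}

Answer: {1,2,3,4}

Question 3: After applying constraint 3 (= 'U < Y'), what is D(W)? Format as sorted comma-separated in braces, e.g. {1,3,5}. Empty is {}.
Answer: {1,2,3,4}

Derivation:
Constraint 1 (U + W = Z) on D(U)={1,2,4,5} D(W)={1,2,3,4,5} D(Z)={2,3,4,5}: U {1,2,4,5}->{1,2,4}; W {1,2,3,4,5}->{1,2,3,4}
Constraint 2 (Y != W) on D(Y)={1,2,3,4,5} D(W)={1,2,3,4}: no change
Constraint 3 (U < Y) on D(U)={1,2,4} D(Y)={1,2,3,4,5}: Y {1,2,3,4,5}->{2,3,4,5}
So after constraint 3: D(W) = {1,2,3,4}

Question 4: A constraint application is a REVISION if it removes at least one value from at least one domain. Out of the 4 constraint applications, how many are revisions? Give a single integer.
Answer: 2

Derivation:
Constraint 1 (U + W = Z) on D(U)={1,2,4,5} D(W)={1,2,3,4,5} D(Z)={2,3,4,5}: U {1,2,4,5}->{1,2,4}; W {1,2,3,4,5}->{1,2,3,4} => REVISION
Constraint 2 (Y != W) on D(Y)={1,2,3,4,5} D(W)={1,2,3,4}: no change => not a revision
Constraint 3 (U < Y) on D(U)={1,2,4} D(Y)={1,2,3,4,5}: Y {1,2,3,4,5}->{2,3,4,5} => REVISION
Constraint 4 (W < Z) on D(W)={1,2,3,4} D(Z)={2,3,4,5}: no change => not a revision
Total revisions = 2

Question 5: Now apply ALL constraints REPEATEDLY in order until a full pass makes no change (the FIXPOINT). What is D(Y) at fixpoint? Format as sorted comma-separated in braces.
pass 0 (initial): D(Y)={1,2,3,4,5}
pass 1: U {1,2,4,5}->{1,2,4}; W {1,2,3,4,5}->{1,2,3,4}; Y {1,2,3,4,5}->{2,3,4,5}
pass 2: no change
Fixpoint after 2 passes: D(Y) = {2,3,4,5}

Answer: {2,3,4,5}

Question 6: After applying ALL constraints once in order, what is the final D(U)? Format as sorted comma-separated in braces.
Answer: {1,2,4}

Derivation:
Constraint 1 (U + W = Z) on D(U)={1,2,4,5} D(W)={1,2,3,4,5} D(Z)={2,3,4,5}: U {1,2,4,5}->{1,2,4}; W {1,2,3,4,5}->{1,2,3,4}
Constraint 2 (Y != W) on D(Y)={1,2,3,4,5} D(W)={1,2,3,4}: no change
Constraint 3 (U < Y) on D(U)={1,2,4} D(Y)={1,2,3,4,5}: Y {1,2,3,4,5}->{2,3,4,5}
Constraint 4 (W < Z) on D(W)={1,2,3,4} D(Z)={2,3,4,5}: no change
So after all 4 constraints: D(U) = {1,2,4}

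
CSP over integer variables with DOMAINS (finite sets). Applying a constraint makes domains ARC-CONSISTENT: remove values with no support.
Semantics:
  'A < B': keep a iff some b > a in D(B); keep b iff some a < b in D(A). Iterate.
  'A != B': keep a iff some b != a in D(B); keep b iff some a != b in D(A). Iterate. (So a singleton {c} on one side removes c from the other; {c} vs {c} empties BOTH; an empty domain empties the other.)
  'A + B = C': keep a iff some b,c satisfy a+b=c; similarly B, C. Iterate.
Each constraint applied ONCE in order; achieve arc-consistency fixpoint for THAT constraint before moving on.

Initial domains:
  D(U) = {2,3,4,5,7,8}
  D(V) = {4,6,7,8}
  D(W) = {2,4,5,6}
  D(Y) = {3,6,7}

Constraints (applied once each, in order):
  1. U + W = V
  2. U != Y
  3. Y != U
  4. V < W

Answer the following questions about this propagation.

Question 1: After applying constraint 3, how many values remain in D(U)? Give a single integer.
Constraint 1 (U + W = V) on D(U)={2,3,4,5,7,8} D(W)={2,4,5,6} D(V)={4,6,7,8}: U {2,3,4,5,7,8}->{2,3,4,5}
Constraint 2 (U != Y) on D(U)={2,3,4,5} D(Y)={3,6,7}: no change
Constraint 3 (Y != U) on D(Y)={3,6,7} D(U)={2,3,4,5}: no change
So after constraint 3: D(U)={2,3,4,5}, size = 4

Answer: 4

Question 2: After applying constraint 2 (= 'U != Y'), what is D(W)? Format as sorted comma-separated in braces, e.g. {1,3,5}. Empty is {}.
Constraint 1 (U + W = V) on D(U)={2,3,4,5,7,8} D(W)={2,4,5,6} D(V)={4,6,7,8}: U {2,3,4,5,7,8}->{2,3,4,5}
Constraint 2 (U != Y) on D(U)={2,3,4,5} D(Y)={3,6,7}: no change
So after constraint 2: D(W) = {2,4,5,6}

Answer: {2,4,5,6}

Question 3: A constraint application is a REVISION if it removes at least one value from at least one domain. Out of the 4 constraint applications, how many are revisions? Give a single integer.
Constraint 1 (U + W = V) on D(U)={2,3,4,5,7,8} D(W)={2,4,5,6} D(V)={4,6,7,8}: U {2,3,4,5,7,8}->{2,3,4,5} => REVISION
Constraint 2 (U != Y) on D(U)={2,3,4,5} D(Y)={3,6,7}: no change => not a revision
Constraint 3 (Y != U) on D(Y)={3,6,7} D(U)={2,3,4,5}: no change => not a revision
Constraint 4 (V < W) on D(V)={4,6,7,8} D(W)={2,4,5,6}: V {4,6,7,8}->{4}; W {2,4,5,6}->{5,6} => REVISION
Total revisions = 2

Answer: 2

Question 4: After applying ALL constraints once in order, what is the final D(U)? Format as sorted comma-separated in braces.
Constraint 1 (U + W = V) on D(U)={2,3,4,5,7,8} D(W)={2,4,5,6} D(V)={4,6,7,8}: U {2,3,4,5,7,8}->{2,3,4,5}
Constraint 2 (U != Y) on D(U)={2,3,4,5} D(Y)={3,6,7}: no change
Constraint 3 (Y != U) on D(Y)={3,6,7} D(U)={2,3,4,5}: no change
Constraint 4 (V < W) on D(V)={4,6,7,8} D(W)={2,4,5,6}: V {4,6,7,8}->{4}; W {2,4,5,6}->{5,6}
So after all 4 constraints: D(U) = {2,3,4,5}

Answer: {2,3,4,5}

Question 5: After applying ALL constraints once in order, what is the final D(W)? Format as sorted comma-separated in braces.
Constraint 1 (U + W = V) on D(U)={2,3,4,5,7,8} D(W)={2,4,5,6} D(V)={4,6,7,8}: U {2,3,4,5,7,8}->{2,3,4,5}
Constraint 2 (U != Y) on D(U)={2,3,4,5} D(Y)={3,6,7}: no change
Constraint 3 (Y != U) on D(Y)={3,6,7} D(U)={2,3,4,5}: no change
Constraint 4 (V < W) on D(V)={4,6,7,8} D(W)={2,4,5,6}: V {4,6,7,8}->{4}; W {2,4,5,6}->{5,6}
So after all 4 constraints: D(W) = {5,6}

Answer: {5,6}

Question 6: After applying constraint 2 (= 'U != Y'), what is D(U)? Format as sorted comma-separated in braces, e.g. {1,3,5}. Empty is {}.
Constraint 1 (U + W = V) on D(U)={2,3,4,5,7,8} D(W)={2,4,5,6} D(V)={4,6,7,8}: U {2,3,4,5,7,8}->{2,3,4,5}
Constraint 2 (U != Y) on D(U)={2,3,4,5} D(Y)={3,6,7}: no change
So after constraint 2: D(U) = {2,3,4,5}

Answer: {2,3,4,5}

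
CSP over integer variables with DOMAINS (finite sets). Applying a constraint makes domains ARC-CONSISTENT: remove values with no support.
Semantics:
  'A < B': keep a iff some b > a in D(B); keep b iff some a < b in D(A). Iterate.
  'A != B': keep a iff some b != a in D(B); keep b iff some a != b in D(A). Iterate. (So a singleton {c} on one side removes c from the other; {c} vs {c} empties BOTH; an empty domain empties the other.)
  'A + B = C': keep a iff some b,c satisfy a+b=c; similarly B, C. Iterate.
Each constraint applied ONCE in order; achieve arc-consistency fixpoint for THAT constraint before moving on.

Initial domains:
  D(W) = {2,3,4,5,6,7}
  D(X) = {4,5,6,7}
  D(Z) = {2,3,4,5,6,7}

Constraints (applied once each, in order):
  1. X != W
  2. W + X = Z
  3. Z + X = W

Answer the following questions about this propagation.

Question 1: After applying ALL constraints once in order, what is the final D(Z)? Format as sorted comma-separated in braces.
Constraint 1 (X != W) on D(X)={4,5,6,7} D(W)={2,3,4,5,6,7}: no change
Constraint 2 (W + X = Z) on D(W)={2,3,4,5,6,7} D(X)={4,5,6,7} D(Z)={2,3,4,5,6,7}: W {2,3,4,5,6,7}->{2,3}; X {4,5,6,7}->{4,5}; Z {2,3,4,5,6,7}->{6,7}
Constraint 3 (Z + X = W) on D(Z)={6,7} D(X)={4,5} D(W)={2,3}: Z {6,7}->{}; X {4,5}->{}; W {2,3}->{}
So after all 3 constraints: D(Z) = {}

Answer: {}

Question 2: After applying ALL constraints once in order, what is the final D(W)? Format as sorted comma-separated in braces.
Constraint 1 (X != W) on D(X)={4,5,6,7} D(W)={2,3,4,5,6,7}: no change
Constraint 2 (W + X = Z) on D(W)={2,3,4,5,6,7} D(X)={4,5,6,7} D(Z)={2,3,4,5,6,7}: W {2,3,4,5,6,7}->{2,3}; X {4,5,6,7}->{4,5}; Z {2,3,4,5,6,7}->{6,7}
Constraint 3 (Z + X = W) on D(Z)={6,7} D(X)={4,5} D(W)={2,3}: Z {6,7}->{}; X {4,5}->{}; W {2,3}->{}
So after all 3 constraints: D(W) = {}

Answer: {}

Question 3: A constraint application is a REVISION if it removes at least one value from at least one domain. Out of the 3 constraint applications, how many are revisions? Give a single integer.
Answer: 2

Derivation:
Constraint 1 (X != W) on D(X)={4,5,6,7} D(W)={2,3,4,5,6,7}: no change => not a revision
Constraint 2 (W + X = Z) on D(W)={2,3,4,5,6,7} D(X)={4,5,6,7} D(Z)={2,3,4,5,6,7}: W {2,3,4,5,6,7}->{2,3}; X {4,5,6,7}->{4,5}; Z {2,3,4,5,6,7}->{6,7} => REVISION
Constraint 3 (Z + X = W) on D(Z)={6,7} D(X)={4,5} D(W)={2,3}: Z {6,7}->{}; X {4,5}->{}; W {2,3}->{} => REVISION
Total revisions = 2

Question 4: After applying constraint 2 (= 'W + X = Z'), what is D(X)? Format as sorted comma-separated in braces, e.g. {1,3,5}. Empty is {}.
Answer: {4,5}

Derivation:
Constraint 1 (X != W) on D(X)={4,5,6,7} D(W)={2,3,4,5,6,7}: no change
Constraint 2 (W + X = Z) on D(W)={2,3,4,5,6,7} D(X)={4,5,6,7} D(Z)={2,3,4,5,6,7}: W {2,3,4,5,6,7}->{2,3}; X {4,5,6,7}->{4,5}; Z {2,3,4,5,6,7}->{6,7}
So after constraint 2: D(X) = {4,5}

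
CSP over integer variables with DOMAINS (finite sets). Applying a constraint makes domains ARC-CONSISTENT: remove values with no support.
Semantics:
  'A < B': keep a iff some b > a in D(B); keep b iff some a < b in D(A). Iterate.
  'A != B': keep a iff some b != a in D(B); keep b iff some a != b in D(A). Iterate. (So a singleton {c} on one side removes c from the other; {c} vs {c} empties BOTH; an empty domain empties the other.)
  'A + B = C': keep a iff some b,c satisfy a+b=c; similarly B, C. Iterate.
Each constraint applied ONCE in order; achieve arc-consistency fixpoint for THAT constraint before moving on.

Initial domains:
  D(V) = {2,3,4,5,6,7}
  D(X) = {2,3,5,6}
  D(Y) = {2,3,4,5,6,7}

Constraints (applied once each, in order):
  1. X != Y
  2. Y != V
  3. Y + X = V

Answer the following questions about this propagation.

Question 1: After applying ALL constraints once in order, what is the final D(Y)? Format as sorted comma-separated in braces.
Answer: {2,3,4,5}

Derivation:
Constraint 1 (X != Y) on D(X)={2,3,5,6} D(Y)={2,3,4,5,6,7}: no change
Constraint 2 (Y != V) on D(Y)={2,3,4,5,6,7} D(V)={2,3,4,5,6,7}: no change
Constraint 3 (Y + X = V) on D(Y)={2,3,4,5,6,7} D(X)={2,3,5,6} D(V)={2,3,4,5,6,7}: Y {2,3,4,5,6,7}->{2,3,4,5}; X {2,3,5,6}->{2,3,5}; V {2,3,4,5,6,7}->{4,5,6,7}
So after all 3 constraints: D(Y) = {2,3,4,5}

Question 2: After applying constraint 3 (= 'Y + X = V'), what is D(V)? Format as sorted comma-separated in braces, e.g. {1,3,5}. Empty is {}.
Constraint 1 (X != Y) on D(X)={2,3,5,6} D(Y)={2,3,4,5,6,7}: no change
Constraint 2 (Y != V) on D(Y)={2,3,4,5,6,7} D(V)={2,3,4,5,6,7}: no change
Constraint 3 (Y + X = V) on D(Y)={2,3,4,5,6,7} D(X)={2,3,5,6} D(V)={2,3,4,5,6,7}: Y {2,3,4,5,6,7}->{2,3,4,5}; X {2,3,5,6}->{2,3,5}; V {2,3,4,5,6,7}->{4,5,6,7}
So after constraint 3: D(V) = {4,5,6,7}

Answer: {4,5,6,7}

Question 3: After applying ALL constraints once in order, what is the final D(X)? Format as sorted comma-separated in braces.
Constraint 1 (X != Y) on D(X)={2,3,5,6} D(Y)={2,3,4,5,6,7}: no change
Constraint 2 (Y != V) on D(Y)={2,3,4,5,6,7} D(V)={2,3,4,5,6,7}: no change
Constraint 3 (Y + X = V) on D(Y)={2,3,4,5,6,7} D(X)={2,3,5,6} D(V)={2,3,4,5,6,7}: Y {2,3,4,5,6,7}->{2,3,4,5}; X {2,3,5,6}->{2,3,5}; V {2,3,4,5,6,7}->{4,5,6,7}
So after all 3 constraints: D(X) = {2,3,5}

Answer: {2,3,5}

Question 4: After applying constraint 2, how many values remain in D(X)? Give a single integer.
Constraint 1 (X != Y) on D(X)={2,3,5,6} D(Y)={2,3,4,5,6,7}: no change
Constraint 2 (Y != V) on D(Y)={2,3,4,5,6,7} D(V)={2,3,4,5,6,7}: no change
So after constraint 2: D(X)={2,3,5,6}, size = 4

Answer: 4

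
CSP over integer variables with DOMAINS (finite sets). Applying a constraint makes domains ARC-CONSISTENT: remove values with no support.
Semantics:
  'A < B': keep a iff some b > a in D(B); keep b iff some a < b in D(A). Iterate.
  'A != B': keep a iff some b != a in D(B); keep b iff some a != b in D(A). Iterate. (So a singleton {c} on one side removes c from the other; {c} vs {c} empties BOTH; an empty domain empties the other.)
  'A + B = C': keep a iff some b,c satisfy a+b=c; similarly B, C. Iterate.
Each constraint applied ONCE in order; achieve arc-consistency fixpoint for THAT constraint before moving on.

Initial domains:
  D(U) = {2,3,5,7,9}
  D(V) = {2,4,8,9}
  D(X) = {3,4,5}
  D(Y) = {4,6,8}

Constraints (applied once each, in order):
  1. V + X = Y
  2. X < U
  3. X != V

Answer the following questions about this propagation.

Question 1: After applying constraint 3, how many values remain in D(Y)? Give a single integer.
Answer: 2

Derivation:
Constraint 1 (V + X = Y) on D(V)={2,4,8,9} D(X)={3,4,5} D(Y)={4,6,8}: V {2,4,8,9}->{2,4}; X {3,4,5}->{4}; Y {4,6,8}->{6,8}
Constraint 2 (X < U) on D(X)={4} D(U)={2,3,5,7,9}: U {2,3,5,7,9}->{5,7,9}
Constraint 3 (X != V) on D(X)={4} D(V)={2,4}: V {2,4}->{2}
So after constraint 3: D(Y)={6,8}, size = 2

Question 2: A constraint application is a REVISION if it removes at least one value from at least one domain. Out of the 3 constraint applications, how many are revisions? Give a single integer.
Answer: 3

Derivation:
Constraint 1 (V + X = Y) on D(V)={2,4,8,9} D(X)={3,4,5} D(Y)={4,6,8}: V {2,4,8,9}->{2,4}; X {3,4,5}->{4}; Y {4,6,8}->{6,8} => REVISION
Constraint 2 (X < U) on D(X)={4} D(U)={2,3,5,7,9}: U {2,3,5,7,9}->{5,7,9} => REVISION
Constraint 3 (X != V) on D(X)={4} D(V)={2,4}: V {2,4}->{2} => REVISION
Total revisions = 3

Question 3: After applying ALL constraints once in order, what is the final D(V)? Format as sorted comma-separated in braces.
Answer: {2}

Derivation:
Constraint 1 (V + X = Y) on D(V)={2,4,8,9} D(X)={3,4,5} D(Y)={4,6,8}: V {2,4,8,9}->{2,4}; X {3,4,5}->{4}; Y {4,6,8}->{6,8}
Constraint 2 (X < U) on D(X)={4} D(U)={2,3,5,7,9}: U {2,3,5,7,9}->{5,7,9}
Constraint 3 (X != V) on D(X)={4} D(V)={2,4}: V {2,4}->{2}
So after all 3 constraints: D(V) = {2}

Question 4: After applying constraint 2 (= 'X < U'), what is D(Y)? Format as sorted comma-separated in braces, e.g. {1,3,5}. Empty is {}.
Constraint 1 (V + X = Y) on D(V)={2,4,8,9} D(X)={3,4,5} D(Y)={4,6,8}: V {2,4,8,9}->{2,4}; X {3,4,5}->{4}; Y {4,6,8}->{6,8}
Constraint 2 (X < U) on D(X)={4} D(U)={2,3,5,7,9}: U {2,3,5,7,9}->{5,7,9}
So after constraint 2: D(Y) = {6,8}

Answer: {6,8}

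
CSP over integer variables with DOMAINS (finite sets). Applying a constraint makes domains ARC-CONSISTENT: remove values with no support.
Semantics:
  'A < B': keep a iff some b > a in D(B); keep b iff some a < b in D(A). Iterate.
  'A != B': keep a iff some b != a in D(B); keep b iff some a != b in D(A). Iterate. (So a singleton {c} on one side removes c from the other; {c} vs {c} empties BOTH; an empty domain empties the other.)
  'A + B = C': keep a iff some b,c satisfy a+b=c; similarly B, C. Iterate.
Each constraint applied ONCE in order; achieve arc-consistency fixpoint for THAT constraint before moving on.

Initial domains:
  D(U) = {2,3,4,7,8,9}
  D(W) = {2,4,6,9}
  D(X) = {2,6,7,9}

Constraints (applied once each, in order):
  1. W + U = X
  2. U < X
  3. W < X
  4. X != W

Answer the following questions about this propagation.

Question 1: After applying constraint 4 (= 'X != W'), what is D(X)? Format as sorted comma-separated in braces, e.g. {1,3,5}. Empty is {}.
Answer: {6,7,9}

Derivation:
Constraint 1 (W + U = X) on D(W)={2,4,6,9} D(U)={2,3,4,7,8,9} D(X)={2,6,7,9}: W {2,4,6,9}->{2,4,6}; U {2,3,4,7,8,9}->{2,3,4,7}; X {2,6,7,9}->{6,7,9}
Constraint 2 (U < X) on D(U)={2,3,4,7} D(X)={6,7,9}: no change
Constraint 3 (W < X) on D(W)={2,4,6} D(X)={6,7,9}: no change
Constraint 4 (X != W) on D(X)={6,7,9} D(W)={2,4,6}: no change
So after constraint 4: D(X) = {6,7,9}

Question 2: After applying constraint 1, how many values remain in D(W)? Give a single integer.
Answer: 3

Derivation:
Constraint 1 (W + U = X) on D(W)={2,4,6,9} D(U)={2,3,4,7,8,9} D(X)={2,6,7,9}: W {2,4,6,9}->{2,4,6}; U {2,3,4,7,8,9}->{2,3,4,7}; X {2,6,7,9}->{6,7,9}
So after constraint 1: D(W)={2,4,6}, size = 3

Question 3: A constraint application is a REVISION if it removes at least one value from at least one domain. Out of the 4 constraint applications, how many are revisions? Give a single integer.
Answer: 1

Derivation:
Constraint 1 (W + U = X) on D(W)={2,4,6,9} D(U)={2,3,4,7,8,9} D(X)={2,6,7,9}: W {2,4,6,9}->{2,4,6}; U {2,3,4,7,8,9}->{2,3,4,7}; X {2,6,7,9}->{6,7,9} => REVISION
Constraint 2 (U < X) on D(U)={2,3,4,7} D(X)={6,7,9}: no change => not a revision
Constraint 3 (W < X) on D(W)={2,4,6} D(X)={6,7,9}: no change => not a revision
Constraint 4 (X != W) on D(X)={6,7,9} D(W)={2,4,6}: no change => not a revision
Total revisions = 1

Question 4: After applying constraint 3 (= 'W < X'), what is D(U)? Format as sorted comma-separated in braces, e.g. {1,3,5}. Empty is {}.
Answer: {2,3,4,7}

Derivation:
Constraint 1 (W + U = X) on D(W)={2,4,6,9} D(U)={2,3,4,7,8,9} D(X)={2,6,7,9}: W {2,4,6,9}->{2,4,6}; U {2,3,4,7,8,9}->{2,3,4,7}; X {2,6,7,9}->{6,7,9}
Constraint 2 (U < X) on D(U)={2,3,4,7} D(X)={6,7,9}: no change
Constraint 3 (W < X) on D(W)={2,4,6} D(X)={6,7,9}: no change
So after constraint 3: D(U) = {2,3,4,7}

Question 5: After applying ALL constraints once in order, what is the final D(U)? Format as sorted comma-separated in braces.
Answer: {2,3,4,7}

Derivation:
Constraint 1 (W + U = X) on D(W)={2,4,6,9} D(U)={2,3,4,7,8,9} D(X)={2,6,7,9}: W {2,4,6,9}->{2,4,6}; U {2,3,4,7,8,9}->{2,3,4,7}; X {2,6,7,9}->{6,7,9}
Constraint 2 (U < X) on D(U)={2,3,4,7} D(X)={6,7,9}: no change
Constraint 3 (W < X) on D(W)={2,4,6} D(X)={6,7,9}: no change
Constraint 4 (X != W) on D(X)={6,7,9} D(W)={2,4,6}: no change
So after all 4 constraints: D(U) = {2,3,4,7}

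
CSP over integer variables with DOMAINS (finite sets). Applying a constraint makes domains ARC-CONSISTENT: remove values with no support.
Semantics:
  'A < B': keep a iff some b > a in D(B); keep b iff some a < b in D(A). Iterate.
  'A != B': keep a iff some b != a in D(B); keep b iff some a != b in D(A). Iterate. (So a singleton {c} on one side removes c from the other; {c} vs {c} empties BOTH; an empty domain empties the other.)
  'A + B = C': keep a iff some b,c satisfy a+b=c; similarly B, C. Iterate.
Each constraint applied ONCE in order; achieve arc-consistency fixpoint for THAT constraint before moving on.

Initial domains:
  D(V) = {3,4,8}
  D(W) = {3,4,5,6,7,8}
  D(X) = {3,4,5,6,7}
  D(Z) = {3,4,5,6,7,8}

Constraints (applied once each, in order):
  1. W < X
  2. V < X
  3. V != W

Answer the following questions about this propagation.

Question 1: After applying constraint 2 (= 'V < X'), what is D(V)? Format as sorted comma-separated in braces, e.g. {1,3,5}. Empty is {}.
Answer: {3,4}

Derivation:
Constraint 1 (W < X) on D(W)={3,4,5,6,7,8} D(X)={3,4,5,6,7}: W {3,4,5,6,7,8}->{3,4,5,6}; X {3,4,5,6,7}->{4,5,6,7}
Constraint 2 (V < X) on D(V)={3,4,8} D(X)={4,5,6,7}: V {3,4,8}->{3,4}
So after constraint 2: D(V) = {3,4}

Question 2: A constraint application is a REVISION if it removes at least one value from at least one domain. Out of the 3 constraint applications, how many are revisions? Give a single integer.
Constraint 1 (W < X) on D(W)={3,4,5,6,7,8} D(X)={3,4,5,6,7}: W {3,4,5,6,7,8}->{3,4,5,6}; X {3,4,5,6,7}->{4,5,6,7} => REVISION
Constraint 2 (V < X) on D(V)={3,4,8} D(X)={4,5,6,7}: V {3,4,8}->{3,4} => REVISION
Constraint 3 (V != W) on D(V)={3,4} D(W)={3,4,5,6}: no change => not a revision
Total revisions = 2

Answer: 2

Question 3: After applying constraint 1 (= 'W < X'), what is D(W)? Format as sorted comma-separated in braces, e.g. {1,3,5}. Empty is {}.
Constraint 1 (W < X) on D(W)={3,4,5,6,7,8} D(X)={3,4,5,6,7}: W {3,4,5,6,7,8}->{3,4,5,6}; X {3,4,5,6,7}->{4,5,6,7}
So after constraint 1: D(W) = {3,4,5,6}

Answer: {3,4,5,6}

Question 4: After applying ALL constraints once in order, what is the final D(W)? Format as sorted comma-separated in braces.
Constraint 1 (W < X) on D(W)={3,4,5,6,7,8} D(X)={3,4,5,6,7}: W {3,4,5,6,7,8}->{3,4,5,6}; X {3,4,5,6,7}->{4,5,6,7}
Constraint 2 (V < X) on D(V)={3,4,8} D(X)={4,5,6,7}: V {3,4,8}->{3,4}
Constraint 3 (V != W) on D(V)={3,4} D(W)={3,4,5,6}: no change
So after all 3 constraints: D(W) = {3,4,5,6}

Answer: {3,4,5,6}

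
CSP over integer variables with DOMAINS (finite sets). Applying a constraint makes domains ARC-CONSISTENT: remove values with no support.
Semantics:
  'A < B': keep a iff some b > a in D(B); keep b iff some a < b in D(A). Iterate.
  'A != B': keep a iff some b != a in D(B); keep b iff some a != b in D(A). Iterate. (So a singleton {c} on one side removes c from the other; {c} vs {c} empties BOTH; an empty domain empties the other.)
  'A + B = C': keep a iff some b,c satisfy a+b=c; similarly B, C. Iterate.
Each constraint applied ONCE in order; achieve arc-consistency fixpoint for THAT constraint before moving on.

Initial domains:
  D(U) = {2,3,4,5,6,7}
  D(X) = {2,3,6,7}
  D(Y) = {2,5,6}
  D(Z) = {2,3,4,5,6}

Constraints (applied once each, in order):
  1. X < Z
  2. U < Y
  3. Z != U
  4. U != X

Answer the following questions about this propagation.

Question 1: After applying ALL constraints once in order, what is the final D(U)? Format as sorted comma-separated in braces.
Constraint 1 (X < Z) on D(X)={2,3,6,7} D(Z)={2,3,4,5,6}: X {2,3,6,7}->{2,3}; Z {2,3,4,5,6}->{3,4,5,6}
Constraint 2 (U < Y) on D(U)={2,3,4,5,6,7} D(Y)={2,5,6}: U {2,3,4,5,6,7}->{2,3,4,5}; Y {2,5,6}->{5,6}
Constraint 3 (Z != U) on D(Z)={3,4,5,6} D(U)={2,3,4,5}: no change
Constraint 4 (U != X) on D(U)={2,3,4,5} D(X)={2,3}: no change
So after all 4 constraints: D(U) = {2,3,4,5}

Answer: {2,3,4,5}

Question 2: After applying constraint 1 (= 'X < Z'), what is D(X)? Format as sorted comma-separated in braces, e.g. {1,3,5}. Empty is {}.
Constraint 1 (X < Z) on D(X)={2,3,6,7} D(Z)={2,3,4,5,6}: X {2,3,6,7}->{2,3}; Z {2,3,4,5,6}->{3,4,5,6}
So after constraint 1: D(X) = {2,3}

Answer: {2,3}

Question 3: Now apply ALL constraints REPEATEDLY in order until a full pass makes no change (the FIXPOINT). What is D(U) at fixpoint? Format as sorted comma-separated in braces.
pass 0 (initial): D(U)={2,3,4,5,6,7}
pass 1: U {2,3,4,5,6,7}->{2,3,4,5}; X {2,3,6,7}->{2,3}; Y {2,5,6}->{5,6}; Z {2,3,4,5,6}->{3,4,5,6}
pass 2: no change
Fixpoint after 2 passes: D(U) = {2,3,4,5}

Answer: {2,3,4,5}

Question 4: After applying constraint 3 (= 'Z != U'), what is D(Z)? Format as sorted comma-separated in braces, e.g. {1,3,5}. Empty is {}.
Answer: {3,4,5,6}

Derivation:
Constraint 1 (X < Z) on D(X)={2,3,6,7} D(Z)={2,3,4,5,6}: X {2,3,6,7}->{2,3}; Z {2,3,4,5,6}->{3,4,5,6}
Constraint 2 (U < Y) on D(U)={2,3,4,5,6,7} D(Y)={2,5,6}: U {2,3,4,5,6,7}->{2,3,4,5}; Y {2,5,6}->{5,6}
Constraint 3 (Z != U) on D(Z)={3,4,5,6} D(U)={2,3,4,5}: no change
So after constraint 3: D(Z) = {3,4,5,6}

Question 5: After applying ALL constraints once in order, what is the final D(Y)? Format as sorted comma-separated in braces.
Answer: {5,6}

Derivation:
Constraint 1 (X < Z) on D(X)={2,3,6,7} D(Z)={2,3,4,5,6}: X {2,3,6,7}->{2,3}; Z {2,3,4,5,6}->{3,4,5,6}
Constraint 2 (U < Y) on D(U)={2,3,4,5,6,7} D(Y)={2,5,6}: U {2,3,4,5,6,7}->{2,3,4,5}; Y {2,5,6}->{5,6}
Constraint 3 (Z != U) on D(Z)={3,4,5,6} D(U)={2,3,4,5}: no change
Constraint 4 (U != X) on D(U)={2,3,4,5} D(X)={2,3}: no change
So after all 4 constraints: D(Y) = {5,6}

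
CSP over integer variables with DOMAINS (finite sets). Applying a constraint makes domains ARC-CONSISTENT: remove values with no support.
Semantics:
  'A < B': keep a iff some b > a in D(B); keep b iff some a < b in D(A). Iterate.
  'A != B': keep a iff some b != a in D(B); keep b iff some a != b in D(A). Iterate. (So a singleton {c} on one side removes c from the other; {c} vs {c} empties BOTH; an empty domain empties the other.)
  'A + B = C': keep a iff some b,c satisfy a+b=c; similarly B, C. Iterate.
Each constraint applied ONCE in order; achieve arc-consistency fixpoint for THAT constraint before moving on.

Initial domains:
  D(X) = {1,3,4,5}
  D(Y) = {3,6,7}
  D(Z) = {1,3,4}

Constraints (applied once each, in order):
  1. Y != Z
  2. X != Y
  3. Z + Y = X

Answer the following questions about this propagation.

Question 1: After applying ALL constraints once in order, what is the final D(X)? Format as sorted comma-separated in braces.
Constraint 1 (Y != Z) on D(Y)={3,6,7} D(Z)={1,3,4}: no change
Constraint 2 (X != Y) on D(X)={1,3,4,5} D(Y)={3,6,7}: no change
Constraint 3 (Z + Y = X) on D(Z)={1,3,4} D(Y)={3,6,7} D(X)={1,3,4,5}: Z {1,3,4}->{1}; Y {3,6,7}->{3}; X {1,3,4,5}->{4}
So after all 3 constraints: D(X) = {4}

Answer: {4}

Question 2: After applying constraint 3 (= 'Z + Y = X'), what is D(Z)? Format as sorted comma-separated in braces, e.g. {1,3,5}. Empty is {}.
Answer: {1}

Derivation:
Constraint 1 (Y != Z) on D(Y)={3,6,7} D(Z)={1,3,4}: no change
Constraint 2 (X != Y) on D(X)={1,3,4,5} D(Y)={3,6,7}: no change
Constraint 3 (Z + Y = X) on D(Z)={1,3,4} D(Y)={3,6,7} D(X)={1,3,4,5}: Z {1,3,4}->{1}; Y {3,6,7}->{3}; X {1,3,4,5}->{4}
So after constraint 3: D(Z) = {1}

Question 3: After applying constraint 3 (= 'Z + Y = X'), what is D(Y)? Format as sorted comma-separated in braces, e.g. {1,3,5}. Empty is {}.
Answer: {3}

Derivation:
Constraint 1 (Y != Z) on D(Y)={3,6,7} D(Z)={1,3,4}: no change
Constraint 2 (X != Y) on D(X)={1,3,4,5} D(Y)={3,6,7}: no change
Constraint 3 (Z + Y = X) on D(Z)={1,3,4} D(Y)={3,6,7} D(X)={1,3,4,5}: Z {1,3,4}->{1}; Y {3,6,7}->{3}; X {1,3,4,5}->{4}
So after constraint 3: D(Y) = {3}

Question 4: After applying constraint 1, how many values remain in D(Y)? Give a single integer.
Answer: 3

Derivation:
Constraint 1 (Y != Z) on D(Y)={3,6,7} D(Z)={1,3,4}: no change
So after constraint 1: D(Y)={3,6,7}, size = 3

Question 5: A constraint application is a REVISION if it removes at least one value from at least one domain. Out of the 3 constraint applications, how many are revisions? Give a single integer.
Constraint 1 (Y != Z) on D(Y)={3,6,7} D(Z)={1,3,4}: no change => not a revision
Constraint 2 (X != Y) on D(X)={1,3,4,5} D(Y)={3,6,7}: no change => not a revision
Constraint 3 (Z + Y = X) on D(Z)={1,3,4} D(Y)={3,6,7} D(X)={1,3,4,5}: Z {1,3,4}->{1}; Y {3,6,7}->{3}; X {1,3,4,5}->{4} => REVISION
Total revisions = 1

Answer: 1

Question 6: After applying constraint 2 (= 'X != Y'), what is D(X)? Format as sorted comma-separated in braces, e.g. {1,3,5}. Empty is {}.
Constraint 1 (Y != Z) on D(Y)={3,6,7} D(Z)={1,3,4}: no change
Constraint 2 (X != Y) on D(X)={1,3,4,5} D(Y)={3,6,7}: no change
So after constraint 2: D(X) = {1,3,4,5}

Answer: {1,3,4,5}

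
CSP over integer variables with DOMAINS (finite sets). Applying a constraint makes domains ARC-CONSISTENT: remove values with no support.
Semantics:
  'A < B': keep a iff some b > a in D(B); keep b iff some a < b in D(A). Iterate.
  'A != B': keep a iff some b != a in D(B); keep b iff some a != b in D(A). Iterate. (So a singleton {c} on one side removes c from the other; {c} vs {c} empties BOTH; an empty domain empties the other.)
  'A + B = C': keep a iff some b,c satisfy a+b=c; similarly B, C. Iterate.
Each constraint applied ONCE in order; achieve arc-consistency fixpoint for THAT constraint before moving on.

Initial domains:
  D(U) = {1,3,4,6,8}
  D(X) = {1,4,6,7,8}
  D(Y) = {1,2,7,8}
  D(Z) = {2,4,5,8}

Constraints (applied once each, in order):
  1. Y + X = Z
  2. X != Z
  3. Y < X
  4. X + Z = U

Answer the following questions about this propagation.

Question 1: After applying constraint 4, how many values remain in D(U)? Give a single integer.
Answer: 2

Derivation:
Constraint 1 (Y + X = Z) on D(Y)={1,2,7,8} D(X)={1,4,6,7,8} D(Z)={2,4,5,8}: Y {1,2,7,8}->{1,2,7}; X {1,4,6,7,8}->{1,4,6,7}; Z {2,4,5,8}->{2,5,8}
Constraint 2 (X != Z) on D(X)={1,4,6,7} D(Z)={2,5,8}: no change
Constraint 3 (Y < X) on D(Y)={1,2,7} D(X)={1,4,6,7}: Y {1,2,7}->{1,2}; X {1,4,6,7}->{4,6,7}
Constraint 4 (X + Z = U) on D(X)={4,6,7} D(Z)={2,5,8} D(U)={1,3,4,6,8}: X {4,6,7}->{4,6}; Z {2,5,8}->{2}; U {1,3,4,6,8}->{6,8}
So after constraint 4: D(U)={6,8}, size = 2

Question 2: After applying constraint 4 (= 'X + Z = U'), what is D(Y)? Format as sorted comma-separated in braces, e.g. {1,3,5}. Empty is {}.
Answer: {1,2}

Derivation:
Constraint 1 (Y + X = Z) on D(Y)={1,2,7,8} D(X)={1,4,6,7,8} D(Z)={2,4,5,8}: Y {1,2,7,8}->{1,2,7}; X {1,4,6,7,8}->{1,4,6,7}; Z {2,4,5,8}->{2,5,8}
Constraint 2 (X != Z) on D(X)={1,4,6,7} D(Z)={2,5,8}: no change
Constraint 3 (Y < X) on D(Y)={1,2,7} D(X)={1,4,6,7}: Y {1,2,7}->{1,2}; X {1,4,6,7}->{4,6,7}
Constraint 4 (X + Z = U) on D(X)={4,6,7} D(Z)={2,5,8} D(U)={1,3,4,6,8}: X {4,6,7}->{4,6}; Z {2,5,8}->{2}; U {1,3,4,6,8}->{6,8}
So after constraint 4: D(Y) = {1,2}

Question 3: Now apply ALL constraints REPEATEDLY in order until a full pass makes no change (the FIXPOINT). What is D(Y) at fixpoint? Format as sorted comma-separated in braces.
Answer: {}

Derivation:
pass 0 (initial): D(Y)={1,2,7,8}
pass 1: U {1,3,4,6,8}->{6,8}; X {1,4,6,7,8}->{4,6}; Y {1,2,7,8}->{1,2}; Z {2,4,5,8}->{2}
pass 2: U {6,8}->{}; X {4,6}->{}; Y {1,2}->{}; Z {2}->{}
pass 3: no change
Fixpoint after 3 passes: D(Y) = {}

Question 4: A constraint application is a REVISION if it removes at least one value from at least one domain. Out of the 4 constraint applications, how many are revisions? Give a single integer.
Constraint 1 (Y + X = Z) on D(Y)={1,2,7,8} D(X)={1,4,6,7,8} D(Z)={2,4,5,8}: Y {1,2,7,8}->{1,2,7}; X {1,4,6,7,8}->{1,4,6,7}; Z {2,4,5,8}->{2,5,8} => REVISION
Constraint 2 (X != Z) on D(X)={1,4,6,7} D(Z)={2,5,8}: no change => not a revision
Constraint 3 (Y < X) on D(Y)={1,2,7} D(X)={1,4,6,7}: Y {1,2,7}->{1,2}; X {1,4,6,7}->{4,6,7} => REVISION
Constraint 4 (X + Z = U) on D(X)={4,6,7} D(Z)={2,5,8} D(U)={1,3,4,6,8}: X {4,6,7}->{4,6}; Z {2,5,8}->{2}; U {1,3,4,6,8}->{6,8} => REVISION
Total revisions = 3

Answer: 3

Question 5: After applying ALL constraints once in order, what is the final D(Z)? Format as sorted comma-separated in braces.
Answer: {2}

Derivation:
Constraint 1 (Y + X = Z) on D(Y)={1,2,7,8} D(X)={1,4,6,7,8} D(Z)={2,4,5,8}: Y {1,2,7,8}->{1,2,7}; X {1,4,6,7,8}->{1,4,6,7}; Z {2,4,5,8}->{2,5,8}
Constraint 2 (X != Z) on D(X)={1,4,6,7} D(Z)={2,5,8}: no change
Constraint 3 (Y < X) on D(Y)={1,2,7} D(X)={1,4,6,7}: Y {1,2,7}->{1,2}; X {1,4,6,7}->{4,6,7}
Constraint 4 (X + Z = U) on D(X)={4,6,7} D(Z)={2,5,8} D(U)={1,3,4,6,8}: X {4,6,7}->{4,6}; Z {2,5,8}->{2}; U {1,3,4,6,8}->{6,8}
So after all 4 constraints: D(Z) = {2}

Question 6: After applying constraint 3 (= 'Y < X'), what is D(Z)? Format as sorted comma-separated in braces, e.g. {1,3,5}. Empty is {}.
Constraint 1 (Y + X = Z) on D(Y)={1,2,7,8} D(X)={1,4,6,7,8} D(Z)={2,4,5,8}: Y {1,2,7,8}->{1,2,7}; X {1,4,6,7,8}->{1,4,6,7}; Z {2,4,5,8}->{2,5,8}
Constraint 2 (X != Z) on D(X)={1,4,6,7} D(Z)={2,5,8}: no change
Constraint 3 (Y < X) on D(Y)={1,2,7} D(X)={1,4,6,7}: Y {1,2,7}->{1,2}; X {1,4,6,7}->{4,6,7}
So after constraint 3: D(Z) = {2,5,8}

Answer: {2,5,8}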